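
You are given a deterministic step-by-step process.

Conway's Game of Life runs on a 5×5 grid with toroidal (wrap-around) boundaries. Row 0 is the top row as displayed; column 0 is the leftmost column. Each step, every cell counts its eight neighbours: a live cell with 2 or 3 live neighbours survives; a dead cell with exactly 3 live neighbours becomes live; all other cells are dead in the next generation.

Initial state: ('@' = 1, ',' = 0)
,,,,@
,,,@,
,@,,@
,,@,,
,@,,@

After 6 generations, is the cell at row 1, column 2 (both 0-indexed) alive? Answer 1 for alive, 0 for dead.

step 0: ,,,,@
,,,@,
,@,,@
,,@,,
,@,,@
step 1: @,,@@
@,,@@
,,@@,
,@@@,
@,,@,
step 2: ,@@,,
@@,,,
@,,,,
,@,,,
@,,,,
step 3: ,,@,,
@,@,,
@,,,,
@@,,,
@,@,,
step 4: ,,@@,
,,,,,
@,,,@
@,,,@
@,@,,
step 5: ,@@@,
,,,@@
@,,,@
,,,@,
@,@,,
step 6: @@,,,
,@,,,
@,,,,
@@,@,
,,,,@

0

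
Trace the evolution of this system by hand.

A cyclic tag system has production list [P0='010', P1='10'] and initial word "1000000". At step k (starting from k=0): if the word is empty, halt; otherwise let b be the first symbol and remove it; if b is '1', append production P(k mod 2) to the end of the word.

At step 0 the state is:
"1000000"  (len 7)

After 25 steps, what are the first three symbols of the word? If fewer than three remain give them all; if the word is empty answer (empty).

10

t=0: "1000000"  (len 7)
t=1: "000000010"  (len 9)
t=2: "00000010"  (len 8)
t=3: "0000010"  (len 7)
t=4: "000010"  (len 6)
t=5: "00010"  (len 5)
t=6: "0010"  (len 4)
t=7: "010"  (len 3)
t=8: "10"  (len 2)
t=9: "0010"  (len 4)
t=10: "010"  (len 3)
t=11: "10"  (len 2)
t=12: "010"  (len 3)
t=13: "10"  (len 2)
t=14: "010"  (len 3)
t=15: "10"  (len 2)
t=16: "010"  (len 3)
t=17: "10"  (len 2)
t=18: "010"  (len 3)
t=19: "10"  (len 2)
t=20: "010"  (len 3)
t=21: "10"  (len 2)
t=22: "010"  (len 3)
t=23: "10"  (len 2)
t=24: "010"  (len 3)
t=25: "10"  (len 2)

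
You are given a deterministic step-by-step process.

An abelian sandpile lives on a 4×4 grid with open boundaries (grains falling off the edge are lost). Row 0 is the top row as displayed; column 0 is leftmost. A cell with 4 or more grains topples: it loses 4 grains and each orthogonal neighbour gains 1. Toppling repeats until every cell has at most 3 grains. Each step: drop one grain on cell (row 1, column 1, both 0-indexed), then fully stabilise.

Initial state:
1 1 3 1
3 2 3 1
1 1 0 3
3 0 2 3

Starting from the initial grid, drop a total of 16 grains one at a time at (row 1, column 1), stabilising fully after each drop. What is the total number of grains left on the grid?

[0] 1 1 3 1
3 2 3 1
1 1 0 3
3 0 2 3
[1] 1 1 3 1
3 3 3 1
1 1 0 3
3 0 2 3
[2] 2 3 0 2
0 2 1 2
2 2 1 3
3 0 2 3
[3] 2 3 0 2
0 3 1 2
2 2 1 3
3 0 2 3
[4] 3 0 1 2
1 1 2 2
2 3 1 3
3 0 2 3
[5] 3 0 1 2
1 2 2 2
2 3 1 3
3 0 2 3
[6] 3 0 1 2
1 3 2 2
2 3 1 3
3 0 2 3
[7] 3 1 1 2
2 1 3 2
3 0 2 3
3 1 2 3
[8] 3 1 1 2
2 2 3 2
3 0 2 3
3 1 2 3
[9] 3 1 1 2
2 3 3 2
3 0 2 3
3 1 2 3
[10] 3 2 2 2
3 1 0 3
3 1 3 3
3 1 2 3
[11] 3 2 2 2
3 2 0 3
3 1 3 3
3 1 2 3
[12] 3 2 2 2
3 3 0 3
3 1 3 3
3 1 2 3
[13] 1 0 3 2
2 2 1 3
1 3 3 3
0 2 2 3
[14] 1 0 3 2
2 3 1 3
1 3 3 3
0 2 2 3
[15] 1 2 1 0
3 2 1 2
2 2 3 2
1 0 1 1
[16] 1 2 1 0
3 3 1 2
2 2 3 2
1 0 1 1

25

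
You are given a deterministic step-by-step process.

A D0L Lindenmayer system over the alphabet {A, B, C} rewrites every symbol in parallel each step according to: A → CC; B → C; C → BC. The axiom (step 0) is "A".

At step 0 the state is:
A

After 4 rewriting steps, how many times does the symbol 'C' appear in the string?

step 0: A
step 1: CC
step 2: BCBC
step 3: CBCCBC
step 4: BCCBCBCCBC

6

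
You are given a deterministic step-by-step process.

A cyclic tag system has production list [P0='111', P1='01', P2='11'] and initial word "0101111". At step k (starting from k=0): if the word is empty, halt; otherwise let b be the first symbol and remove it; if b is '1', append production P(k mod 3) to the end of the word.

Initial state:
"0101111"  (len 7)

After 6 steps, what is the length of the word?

t=0: "0101111"  (len 7)
t=1: "101111"  (len 6)
t=2: "0111101"  (len 7)
t=3: "111101"  (len 6)
t=4: "11101111"  (len 8)
t=5: "110111101"  (len 9)
t=6: "1011110111"  (len 10)

10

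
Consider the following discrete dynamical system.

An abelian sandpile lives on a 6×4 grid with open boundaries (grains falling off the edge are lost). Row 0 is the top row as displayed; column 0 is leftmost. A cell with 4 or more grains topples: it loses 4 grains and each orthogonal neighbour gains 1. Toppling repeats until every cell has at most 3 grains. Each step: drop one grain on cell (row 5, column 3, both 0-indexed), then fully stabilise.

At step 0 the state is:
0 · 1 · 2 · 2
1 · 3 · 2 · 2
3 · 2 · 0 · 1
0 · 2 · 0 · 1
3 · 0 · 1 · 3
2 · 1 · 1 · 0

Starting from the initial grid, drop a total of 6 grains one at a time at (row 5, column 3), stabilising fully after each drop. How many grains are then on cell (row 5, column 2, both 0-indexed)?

step 0: 0 · 1 · 2 · 2
1 · 3 · 2 · 2
3 · 2 · 0 · 1
0 · 2 · 0 · 1
3 · 0 · 1 · 3
2 · 1 · 1 · 0
step 1: 0 · 1 · 2 · 2
1 · 3 · 2 · 2
3 · 2 · 0 · 1
0 · 2 · 0 · 1
3 · 0 · 1 · 3
2 · 1 · 1 · 1
step 2: 0 · 1 · 2 · 2
1 · 3 · 2 · 2
3 · 2 · 0 · 1
0 · 2 · 0 · 1
3 · 0 · 1 · 3
2 · 1 · 1 · 2
step 3: 0 · 1 · 2 · 2
1 · 3 · 2 · 2
3 · 2 · 0 · 1
0 · 2 · 0 · 1
3 · 0 · 1 · 3
2 · 1 · 1 · 3
step 4: 0 · 1 · 2 · 2
1 · 3 · 2 · 2
3 · 2 · 0 · 1
0 · 2 · 0 · 2
3 · 0 · 2 · 0
2 · 1 · 2 · 1
step 5: 0 · 1 · 2 · 2
1 · 3 · 2 · 2
3 · 2 · 0 · 1
0 · 2 · 0 · 2
3 · 0 · 2 · 0
2 · 1 · 2 · 2
step 6: 0 · 1 · 2 · 2
1 · 3 · 2 · 2
3 · 2 · 0 · 1
0 · 2 · 0 · 2
3 · 0 · 2 · 0
2 · 1 · 2 · 3

2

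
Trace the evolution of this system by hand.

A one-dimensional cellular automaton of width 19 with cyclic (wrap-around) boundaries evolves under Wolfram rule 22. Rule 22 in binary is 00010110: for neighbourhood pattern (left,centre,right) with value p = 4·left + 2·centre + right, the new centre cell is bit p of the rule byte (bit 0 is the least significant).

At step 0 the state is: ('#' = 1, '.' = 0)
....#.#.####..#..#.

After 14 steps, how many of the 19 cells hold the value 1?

5

t=0: ....#.#.####..#..#.
t=1: ...##.#.....#######
t=2: #.#...##...#.......
t=3: #.##.#..#.###.....#
t=4: .....####....#...#.
t=5: ....#....#..###.###
t=6: #..###..####.......
t=7: ###...##....#.....#
t=8: ...#.#..#..###...#.
t=9: ..##.######...#.###
t=10: ##.........#.##....
t=11: ..#.......##...#..#
t=12: ####.....#..#.#####
t=13: ....#...#####......
t=14: ...###.#.....#.....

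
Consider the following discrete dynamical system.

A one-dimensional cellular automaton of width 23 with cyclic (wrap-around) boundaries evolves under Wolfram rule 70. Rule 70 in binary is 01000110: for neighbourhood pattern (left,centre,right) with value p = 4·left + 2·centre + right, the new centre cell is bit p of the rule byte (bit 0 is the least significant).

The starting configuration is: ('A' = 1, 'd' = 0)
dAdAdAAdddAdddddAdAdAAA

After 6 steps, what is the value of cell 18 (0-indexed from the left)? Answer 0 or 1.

k=0  dAdAdAAdddAdddddAdAdAAA
k=1  dAdAddAddAAddddAAdAdddA
k=2  dAdAdAAdAdAdddAdAdAddAA
k=3  dAdAddAdAdAddAAdAdAdAdA
k=4  dAdAdAAdAdAdAdAdAdAdAdA
k=5  dAdAddAdAdAdAdAdAdAdAdA
k=6  dAdAdAAdAdAdAdAdAdAdAdA

1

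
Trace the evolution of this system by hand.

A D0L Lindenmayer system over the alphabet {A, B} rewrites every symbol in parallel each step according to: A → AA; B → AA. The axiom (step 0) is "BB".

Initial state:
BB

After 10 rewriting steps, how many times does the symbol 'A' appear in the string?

step 0: BB
step 1: AAAA
step 2: AAAAAAAA
step 3: AAAAAAAAAAAAAAAA
step 4: AAAAAAAAAAAAAAAAAAAAAAAAAAAAAAAA
step 5: AAAAAAAAAAAAAAAAAAAAAAAAAAAAAAAAAAAAAAAAAAAAAAAAAAAAAAAAAAAAAAAA
step 6: AAAAAAAAAAAAAAAAAAAAAAAAAAAAAAAAAAAAAAAAAAAAAAAAAAAAAAAAAA…AAAAAAAAAAAAAAAAAAAAAAAAAAAAAAAAAAAAAAAAAAAAAAAAAAAAAAAAAA  (len 128)
step 7: AAAAAAAAAAAAAAAAAAAAAAAAAAAAAAAAAAAAAAAAAAAAAAAAAAAAAAAAAA…AAAAAAAAAAAAAAAAAAAAAAAAAAAAAAAAAAAAAAAAAAAAAAAAAAAAAAAAAA  (len 256)
step 8: AAAAAAAAAAAAAAAAAAAAAAAAAAAAAAAAAAAAAAAAAAAAAAAAAAAAAAAAAA…AAAAAAAAAAAAAAAAAAAAAAAAAAAAAAAAAAAAAAAAAAAAAAAAAAAAAAAAAA  (len 512)
step 9: AAAAAAAAAAAAAAAAAAAAAAAAAAAAAAAAAAAAAAAAAAAAAAAAAAAAAAAAAA…AAAAAAAAAAAAAAAAAAAAAAAAAAAAAAAAAAAAAAAAAAAAAAAAAAAAAAAAAA  (len 1024)
step 10: AAAAAAAAAAAAAAAAAAAAAAAAAAAAAAAAAAAAAAAAAAAAAAAAAAAAAAAAAA…AAAAAAAAAAAAAAAAAAAAAAAAAAAAAAAAAAAAAAAAAAAAAAAAAAAAAAAAAA  (len 2048)

2048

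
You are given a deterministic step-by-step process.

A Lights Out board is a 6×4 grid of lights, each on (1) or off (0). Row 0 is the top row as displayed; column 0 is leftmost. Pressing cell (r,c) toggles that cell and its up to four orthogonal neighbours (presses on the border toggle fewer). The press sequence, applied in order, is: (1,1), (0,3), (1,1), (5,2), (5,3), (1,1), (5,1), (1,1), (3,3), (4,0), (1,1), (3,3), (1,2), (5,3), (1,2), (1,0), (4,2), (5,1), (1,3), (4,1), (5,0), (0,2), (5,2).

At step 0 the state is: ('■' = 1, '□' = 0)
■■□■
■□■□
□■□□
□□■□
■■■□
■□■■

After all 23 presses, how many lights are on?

0) ■■□■
■□■□
□■□□
□□■□
■■■□
■□■■
1) ■□□■
□■□□
□□□□
□□■□
■■■□
■□■■
2) ■□■□
□■□■
□□□□
□□■□
■■■□
■□■■
3) ■■■□
■□■■
□■□□
□□■□
■■■□
■□■■
4) ■■■□
■□■■
□■□□
□□■□
■■□□
■■□□
5) ■■■□
■□■■
□■□□
□□■□
■■□■
■■■■
6) ■□■□
□■□■
□□□□
□□■□
■■□■
■■■■
7) ■□■□
□■□■
□□□□
□□■□
■□□■
□□□■
8) ■■■□
■□■■
□■□□
□□■□
■□□■
□□□■
9) ■■■□
■□■■
□■□■
□□□■
■□□□
□□□■
10) ■■■□
■□■■
□■□■
■□□■
□■□□
■□□■
11) ■□■□
□■□■
□□□■
■□□■
□■□□
■□□■
12) ■□■□
□■□■
□□□□
■□■□
□■□■
■□□■
13) ■□□□
□□■□
□□■□
■□■□
□■□■
■□□■
14) ■□□□
□□■□
□□■□
■□■□
□■□□
■□■□
15) ■□■□
□■□■
□□□□
■□■□
□■□□
■□■□
16) □□■□
■□□■
■□□□
■□■□
□■□□
■□■□
17) □□■□
■□□■
■□□□
■□□□
□□■■
■□□□
18) □□■□
■□□■
■□□□
■□□□
□■■■
□■■□
19) □□■■
■□■□
■□□■
■□□□
□■■■
□■■□
20) □□■■
■□■□
■□□■
■■□□
■□□■
□□■□
21) □□■■
■□■□
■□□■
■■□□
□□□■
■■■□
22) □■□□
■□□□
■□□■
■■□□
□□□■
■■■□
23) □■□□
■□□□
■□□■
■■□□
□□■■
■□□■

10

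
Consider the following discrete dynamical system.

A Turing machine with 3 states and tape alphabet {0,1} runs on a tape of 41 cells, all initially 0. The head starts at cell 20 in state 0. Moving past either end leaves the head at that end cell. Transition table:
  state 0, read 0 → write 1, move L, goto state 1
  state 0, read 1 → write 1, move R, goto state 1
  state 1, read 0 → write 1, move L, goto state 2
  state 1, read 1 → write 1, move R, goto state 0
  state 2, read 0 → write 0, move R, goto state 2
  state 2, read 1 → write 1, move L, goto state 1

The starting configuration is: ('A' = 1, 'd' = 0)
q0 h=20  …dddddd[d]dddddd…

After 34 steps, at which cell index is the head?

k=0  q0 h=20  …dddddd[d]dddddd…
k=1  q1 h=19  …dddddd[d]Addddd…
k=2  q2 h=18  …dddddd[d]AAdddd…
k=3  q2 h=19  …dddddd[A]Addddd…
k=4  q1 h=18  …dddddd[d]AAdddd…
k=5  q2 h=17  …dddddd[d]AAAddd…
k=6  q2 h=18  …dddddd[A]AAdddd…
k=7  q1 h=17  …dddddd[d]AAAddd…
k=8  q2 h=16  …dddddd[d]AAAAdd…
k=9  q2 h=17  …dddddd[A]AAAddd…
k=10  q1 h=16  …dddddd[d]AAAAdd…
k=11  q2 h=15  …dddddd[d]AAAAAd…
k=12  q2 h=16  …dddddd[A]AAAAdd…
k=13  q1 h=15  …dddddd[d]AAAAAd…
k=14  q2 h=14  …dddddd[d]AAAAAA…
k=15  q2 h=15  …dddddd[A]AAAAAd…
k=16  q1 h=14  …dddddd[d]AAAAAA…
k=17  q2 h=13  …dddddd[d]AAAAAA…
k=18  q2 h=14  …dddddd[A]AAAAAA…
k=19  q1 h=13  …dddddd[d]AAAAAA…
k=20  q2 h=12  …dddddd[d]AAAAAA…
k=21  q2 h=13  …dddddd[A]AAAAAA…
k=22  q1 h=12  …dddddd[d]AAAAAA…
k=23  q2 h=11  …dddddd[d]AAAAAA…
k=24  q2 h=12  …dddddd[A]AAAAAA…
k=25  q1 h=11  …dddddd[d]AAAAAA…
k=26  q2 h=10  …dddddd[d]AAAAAA…
k=27  q2 h=11  …dddddd[A]AAAAAA…
k=28  q1 h=10  …dddddd[d]AAAAAA…
k=29  q2 h= 9  …dddddd[d]AAAAAA…
k=30  q2 h=10  …dddddd[A]AAAAAA…
k=31  q1 h= 9  …dddddd[d]AAAAAA…
k=32  q2 h= 8  …dddddd[d]AAAAAA…
k=33  q2 h= 9  …dddddd[A]AAAAAA…
k=34  q1 h= 8  …dddddd[d]AAAAAA…

8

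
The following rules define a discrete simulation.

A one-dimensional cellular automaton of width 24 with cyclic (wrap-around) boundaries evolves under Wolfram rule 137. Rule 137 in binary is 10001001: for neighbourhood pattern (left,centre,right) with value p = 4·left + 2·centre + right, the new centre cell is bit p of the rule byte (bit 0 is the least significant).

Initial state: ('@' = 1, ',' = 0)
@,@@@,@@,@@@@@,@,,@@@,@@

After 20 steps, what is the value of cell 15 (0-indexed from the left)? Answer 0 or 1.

0

0) @,@@@,@@,@@@@@,@,,@@@,@@
1) ,,@@,,@,,@@@@,,,,,@@,,@@
2) ,,@,,,,,,@@@,,@@@,@,,,@,
3) @,,,@@@@,@@,,,@@,,,,@,,,
4) ,,@,@@@,,@,,@,@,,@@,,,@,
5) @,,,@@,,,,,,,,,,,@,,@,,,
6) ,,@,@,,@@@@@@@@@,,,,,,@,
7) @,,,,,,@@@@@@@@,,@@@@,,,
8) ,,@@@@,@@@@@@@,,,@@@,,@,
9) @,@@@,,@@@@@@,,@,@@,,,,,
10) ,,@@,,,@@@@@,,,,,@,,@@@,
11) @,@,,@,@@@@,,@@@,,,,@@,,
12) ,,,,,,,@@@,,,@@,,@@,@,,,
13) @@@@@@,@@,,@,@,,,@,,,,@@
14) @@@@@,,@,,,,,,,@,,,@@,@@
15) @@@@,,,,,@@@@@,,,@,@,,@@
16) @@@,,@@@,@@@@,,@,,,,,,@@
17) @@,,,@@,,@@@,,,,,@@@@,@@
18) @,,@,@,,,@@,,@@@,@@@,,@@
19) ,,,,,,,@,@,,,@@,,@@,,,@@
20) ,@@@@@,,,,,@,@,,,@,,@,@,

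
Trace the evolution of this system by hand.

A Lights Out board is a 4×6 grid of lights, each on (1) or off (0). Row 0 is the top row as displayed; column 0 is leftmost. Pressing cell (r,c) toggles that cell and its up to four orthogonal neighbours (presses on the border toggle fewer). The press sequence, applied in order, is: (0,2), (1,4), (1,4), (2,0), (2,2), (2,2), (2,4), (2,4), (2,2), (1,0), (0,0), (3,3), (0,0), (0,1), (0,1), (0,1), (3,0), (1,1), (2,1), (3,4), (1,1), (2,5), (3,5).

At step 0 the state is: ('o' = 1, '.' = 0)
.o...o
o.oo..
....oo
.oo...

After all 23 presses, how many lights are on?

15

[0] .o...o
o.oo..
....oo
.oo...
[1] ..oo.o
o..o..
....oo
.oo...
[2] ..oooo
o...oo
.....o
.oo...
[3] ..oo.o
o..o..
....oo
.oo...
[4] ..oo.o
...o..
oo..oo
ooo...
[5] ..oo.o
..oo..
o.oooo
oo....
[6] ..oo.o
...o..
oo..oo
ooo...
[7] ..oo.o
...oo.
oo.o..
ooo.o.
[8] ..oo.o
...o..
oo..oo
ooo...
[9] ..oo.o
..oo..
o.oooo
oo....
[10] o.oo.o
oooo..
..oooo
oo....
[11] .ooo.o
.ooo..
..oooo
oo....
[12] .ooo.o
.ooo..
..o.oo
ooooo.
[13] o.oo.o
oooo..
..o.oo
ooooo.
[14] .o.o.o
o.oo..
..o.oo
ooooo.
[15] o.oo.o
oooo..
..o.oo
ooooo.
[16] .o.o.o
o.oo..
..o.oo
ooooo.
[17] .o.o.o
o.oo..
o.o.oo
..ooo.
[18] ...o.o
.o.o..
ooo.oo
..ooo.
[19] ...o.o
...o..
....oo
.oooo.
[20] ...o.o
...o..
.....o
.oo..o
[21] .o.o.o
oooo..
.o...o
.oo..o
[22] .o.o.o
oooo.o
.o..o.
.oo...
[23] .o.o.o
oooo.o
.o..oo
.oo.oo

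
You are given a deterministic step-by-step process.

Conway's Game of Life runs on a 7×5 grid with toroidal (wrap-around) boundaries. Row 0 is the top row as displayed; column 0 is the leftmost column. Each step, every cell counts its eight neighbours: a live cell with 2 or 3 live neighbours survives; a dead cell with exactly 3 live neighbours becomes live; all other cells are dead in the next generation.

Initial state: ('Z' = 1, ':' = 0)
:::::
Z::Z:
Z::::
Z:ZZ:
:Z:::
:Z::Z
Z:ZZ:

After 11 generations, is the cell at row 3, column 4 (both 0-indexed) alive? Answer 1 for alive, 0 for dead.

step 0: :::::
Z::Z:
Z::::
Z:ZZ:
:Z:::
:Z::Z
Z:ZZ:
step 1: :ZZZ:
::::Z
Z:ZZ:
Z:Z:Z
:Z:ZZ
:Z:ZZ
ZZZZZ
step 2: :::::
Z:::Z
Z:Z::
:::::
:Z:::
:::::
:::::
step 3: :::::
ZZ::Z
ZZ::Z
:Z:::
:::::
:::::
:::::
step 4: Z::::
:Z::Z
::Z:Z
:Z:::
:::::
:::::
:::::
step 5: Z::::
:Z:ZZ
:ZZZ:
:::::
:::::
:::::
:::::
step 6: Z:::Z
:Z:ZZ
ZZ:ZZ
::Z::
:::::
:::::
:::::
step 7: Z::ZZ
:Z:::
:Z:::
ZZZZZ
:::::
:::::
:::::
step 8: Z:::Z
:ZZ:Z
:::ZZ
ZZZZZ
ZZZZZ
:::::
::::Z
step 9: :Z::Z
:ZZ::
:::::
:::::
:::::
:ZZ::
Z:::Z
step 10: :ZZZZ
ZZZ::
:::::
:::::
:::::
ZZ:::
::ZZZ
step 11: :::::
Z:::Z
:Z:::
:::::
:::::
ZZZZZ
:::::

0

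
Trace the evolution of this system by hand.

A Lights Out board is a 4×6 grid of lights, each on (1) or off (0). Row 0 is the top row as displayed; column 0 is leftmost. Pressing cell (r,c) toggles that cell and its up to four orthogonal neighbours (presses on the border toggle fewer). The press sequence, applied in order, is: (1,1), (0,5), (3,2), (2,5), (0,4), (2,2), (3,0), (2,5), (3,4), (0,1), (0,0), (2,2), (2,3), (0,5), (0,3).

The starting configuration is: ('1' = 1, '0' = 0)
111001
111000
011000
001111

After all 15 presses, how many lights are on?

9

gen 0: 111001
111000
011000
001111
gen 1: 101001
000000
001000
001111
gen 2: 101010
000001
001000
001111
gen 3: 101010
000001
000000
010011
gen 4: 101010
000000
000011
010010
gen 5: 101101
000010
000011
010010
gen 6: 101101
001010
011111
011010
gen 7: 101101
001010
111111
101010
gen 8: 101101
001011
111100
101011
gen 9: 101101
001011
111110
101100
gen 10: 010101
011011
111110
101100
gen 11: 100101
111011
111110
101100
gen 12: 100101
110011
100010
100100
gen 13: 100101
110111
101100
100000
gen 14: 100110
110110
101100
100000
gen 15: 101000
110010
101100
100000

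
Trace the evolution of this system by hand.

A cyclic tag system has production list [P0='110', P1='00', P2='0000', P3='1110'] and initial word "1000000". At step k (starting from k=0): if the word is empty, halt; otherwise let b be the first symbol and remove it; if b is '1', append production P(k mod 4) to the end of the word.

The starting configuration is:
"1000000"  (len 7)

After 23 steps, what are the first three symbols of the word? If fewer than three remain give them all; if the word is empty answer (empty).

0) "1000000"  (len 7)
1) "000000110"  (len 9)
2) "00000110"  (len 8)
3) "0000110"  (len 7)
4) "000110"  (len 6)
5) "00110"  (len 5)
6) "0110"  (len 4)
7) "110"  (len 3)
8) "101110"  (len 6)
9) "01110110"  (len 8)
10) "1110110"  (len 7)
11) "1101100000"  (len 10)
12) "1011000001110"  (len 13)
13) "011000001110110"  (len 15)
14) "11000001110110"  (len 14)
15) "10000011101100000"  (len 17)
16) "00000111011000001110"  (len 20)
17) "0000111011000001110"  (len 19)
18) "000111011000001110"  (len 18)
19) "00111011000001110"  (len 17)
20) "0111011000001110"  (len 16)
21) "111011000001110"  (len 15)
22) "1101100000111000"  (len 16)
23) "1011000001110000000"  (len 19)

101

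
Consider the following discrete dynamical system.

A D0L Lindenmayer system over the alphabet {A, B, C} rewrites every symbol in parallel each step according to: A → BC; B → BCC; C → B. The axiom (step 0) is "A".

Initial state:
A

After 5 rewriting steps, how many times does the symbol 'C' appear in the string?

gen 0: A
gen 1: BC
gen 2: BCCB
gen 3: BCCBBBCC
gen 4: BCCBBBCCBCCBCCBB
gen 5: BCCBBBCCBCCBCCBBBCCBBBCCBBBCCBCC

16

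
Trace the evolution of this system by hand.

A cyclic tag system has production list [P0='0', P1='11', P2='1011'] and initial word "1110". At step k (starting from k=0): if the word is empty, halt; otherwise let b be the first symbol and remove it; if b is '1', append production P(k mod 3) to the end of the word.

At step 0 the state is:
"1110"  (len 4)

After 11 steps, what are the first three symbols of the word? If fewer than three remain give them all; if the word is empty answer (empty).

101

gen 0: "1110"  (len 4)
gen 1: "1100"  (len 4)
gen 2: "10011"  (len 5)
gen 3: "00111011"  (len 8)
gen 4: "0111011"  (len 7)
gen 5: "111011"  (len 6)
gen 6: "110111011"  (len 9)
gen 7: "101110110"  (len 9)
gen 8: "0111011011"  (len 10)
gen 9: "111011011"  (len 9)
gen 10: "110110110"  (len 9)
gen 11: "1011011011"  (len 10)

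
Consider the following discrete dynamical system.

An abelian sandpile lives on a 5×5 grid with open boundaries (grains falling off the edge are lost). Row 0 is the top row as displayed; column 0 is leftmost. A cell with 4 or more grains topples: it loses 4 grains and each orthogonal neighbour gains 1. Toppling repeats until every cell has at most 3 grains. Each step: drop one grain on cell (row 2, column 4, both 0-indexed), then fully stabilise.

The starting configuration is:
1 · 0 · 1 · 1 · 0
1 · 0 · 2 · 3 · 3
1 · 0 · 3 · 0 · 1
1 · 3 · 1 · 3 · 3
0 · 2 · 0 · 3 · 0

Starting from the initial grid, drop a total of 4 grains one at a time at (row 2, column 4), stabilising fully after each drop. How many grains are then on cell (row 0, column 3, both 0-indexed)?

gen 0: 1 · 0 · 1 · 1 · 0
1 · 0 · 2 · 3 · 3
1 · 0 · 3 · 0 · 1
1 · 3 · 1 · 3 · 3
0 · 2 · 0 · 3 · 0
gen 1: 1 · 0 · 1 · 1 · 0
1 · 0 · 2 · 3 · 3
1 · 0 · 3 · 0 · 2
1 · 3 · 1 · 3 · 3
0 · 2 · 0 · 3 · 0
gen 2: 1 · 0 · 1 · 1 · 0
1 · 0 · 2 · 3 · 3
1 · 0 · 3 · 0 · 3
1 · 3 · 1 · 3 · 3
0 · 2 · 0 · 3 · 0
gen 3: 1 · 0 · 1 · 2 · 1
1 · 0 · 3 · 0 · 1
1 · 0 · 3 · 3 · 2
1 · 3 · 2 · 1 · 1
0 · 2 · 1 · 0 · 2
gen 4: 1 · 0 · 1 · 2 · 1
1 · 0 · 3 · 0 · 1
1 · 0 · 3 · 3 · 3
1 · 3 · 2 · 1 · 1
0 · 2 · 1 · 0 · 2

2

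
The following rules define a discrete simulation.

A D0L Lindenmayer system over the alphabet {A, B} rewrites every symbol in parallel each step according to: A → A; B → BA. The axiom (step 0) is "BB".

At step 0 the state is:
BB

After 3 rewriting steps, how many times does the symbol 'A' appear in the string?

[0] BB
[1] BABA
[2] BAABAA
[3] BAAABAAA

6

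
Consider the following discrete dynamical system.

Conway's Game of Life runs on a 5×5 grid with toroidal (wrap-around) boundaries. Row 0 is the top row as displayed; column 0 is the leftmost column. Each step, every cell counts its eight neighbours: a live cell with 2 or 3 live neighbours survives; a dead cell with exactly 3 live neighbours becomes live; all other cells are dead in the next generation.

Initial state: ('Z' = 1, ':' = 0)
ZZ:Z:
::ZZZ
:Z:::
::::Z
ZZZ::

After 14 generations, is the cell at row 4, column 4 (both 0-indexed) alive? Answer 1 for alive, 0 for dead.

gen 0: ZZ:Z:
::ZZZ
:Z:::
::::Z
ZZZ::
gen 1: :::::
:::ZZ
Z:Z:Z
::Z::
::ZZ:
gen 2: ::Z:Z
Z::ZZ
ZZZ:Z
::Z:Z
::ZZ:
gen 3: ZZZ::
:::::
::Z::
::::Z
:ZZ:Z
gen 4: Z:ZZ:
::Z::
:::::
ZZZ::
::Z:Z
gen 5: ::Z:Z
:ZZZ:
::Z::
ZZZZ:
::::Z
gen 6: ZZZ:Z
:Z:::
Z:::Z
ZZZZZ
::::Z
gen 7: :ZZZZ
::ZZ:
:::::
:ZZ::
:::::
gen 8: :Z::Z
:Z::Z
:Z:Z:
:::::
Z::::
gen 9: :Z::Z
:Z:ZZ
Z:Z::
:::::
Z::::
gen 10: :ZZZZ
:Z:ZZ
ZZZZZ
:Z:::
Z::::
gen 11: :Z:::
:::::
:::::
:::Z:
Z::ZZ
gen 12: Z:::Z
:::::
:::::
:::Z:
Z:ZZZ
gen 13: ZZ:::
:::::
:::::
::ZZ:
ZZZ::
gen 14: Z:Z::
:::::
:::::
::ZZ:
Z::ZZ

1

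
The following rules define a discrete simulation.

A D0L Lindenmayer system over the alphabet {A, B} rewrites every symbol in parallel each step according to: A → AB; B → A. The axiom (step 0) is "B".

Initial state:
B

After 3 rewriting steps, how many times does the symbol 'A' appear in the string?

gen 0: B
gen 1: A
gen 2: AB
gen 3: ABA

2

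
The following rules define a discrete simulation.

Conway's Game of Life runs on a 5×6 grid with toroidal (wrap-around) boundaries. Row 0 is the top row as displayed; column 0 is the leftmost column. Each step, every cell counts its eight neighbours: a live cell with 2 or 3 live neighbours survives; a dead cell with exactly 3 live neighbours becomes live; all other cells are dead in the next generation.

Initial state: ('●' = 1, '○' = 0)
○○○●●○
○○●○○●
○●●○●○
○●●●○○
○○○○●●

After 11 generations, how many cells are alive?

step 0: ○○○●●○
○○●○○●
○●●○●○
○●●●○○
○○○○●●
step 1: ○○○●○○
○●●○○●
●○○○●○
●●○○○●
○○○○○●
step 2: ●○●○●○
●●●●●●
○○●○●○
○●○○●○
○○○○●●
step 3: ○○●○○○
●○○○○○
○○○○○○
○○○○●○
●●○○●○
step 4: ●○○○○●
○○○○○○
○○○○○○
○○○○○●
○●○●○●
step 5: ●○○○●●
○○○○○○
○○○○○○
●○○○●○
○○○○○●
step 6: ●○○○●●
○○○○○●
○○○○○○
○○○○○●
○○○○○○
step 7: ●○○○●●
●○○○●●
○○○○○○
○○○○○○
●○○○●○
step 8: ○●○●○○
●○○○●○
○○○○○●
○○○○○○
●○○○●○
step 9: ●●○●●○
●○○○●●
○○○○○●
○○○○○●
○○○○○○
step 10: ●●○●●○
○●○●○○
○○○○○○
○○○○○○
●○○○●●
step 11: ○●○●○○
●●○●●○
○○○○○○
○○○○○●
●●○●●○

11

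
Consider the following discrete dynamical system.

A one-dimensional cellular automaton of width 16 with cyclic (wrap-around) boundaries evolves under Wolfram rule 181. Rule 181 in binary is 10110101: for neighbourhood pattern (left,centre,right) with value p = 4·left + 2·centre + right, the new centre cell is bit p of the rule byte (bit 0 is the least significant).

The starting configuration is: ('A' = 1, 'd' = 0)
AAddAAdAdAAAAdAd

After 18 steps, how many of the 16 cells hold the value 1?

gen 0: AAddAAdAdAAAAdAd
gen 1: ddAdddAAAdAAdAAA
gen 2: AdAAAddAdAddAdAd
gen 3: AAdAdAdAAAAdAAAA
gen 4: AdAAAAAdAAdAdAAA
gen 5: dAdAAAdAddAAAdAA
gen 6: AAAdAdAAAddAdAdd
gen 7: dAdAAAdAdAdAAAAd
gen 8: dAAdAdAAAAAdAAdA
gen 9: AddAAAdAAAdAddAA
gen 10: dAddAdAdAdAAAddA
gen 11: AAAdAAAAAAdAdAdA
gen 12: AAdAdAAAAdAAAAAd
gen 13: ddAAAdAAdAdAAAdA
gen 14: AddAdAddAAAdAdAA
gen 15: dAdAAAAddAdAAAdA
gen 16: AAAdAAdAdAAdAdAA
gen 17: AAdAddAAAddAAAdA
gen 18: AdAAAddAdAddAdAd

8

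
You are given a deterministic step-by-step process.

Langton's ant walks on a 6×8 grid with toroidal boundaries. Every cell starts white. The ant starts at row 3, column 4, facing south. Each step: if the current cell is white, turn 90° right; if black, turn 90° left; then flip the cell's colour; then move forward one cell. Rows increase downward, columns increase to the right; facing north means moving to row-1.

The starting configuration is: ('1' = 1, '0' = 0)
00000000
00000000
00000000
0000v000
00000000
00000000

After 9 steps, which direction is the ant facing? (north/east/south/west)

gen 0: 00000000
00000000
00000000
0000v000
00000000
00000000
gen 1: 00000000
00000000
00000000
000<1000
00000000
00000000
gen 2: 00000000
00000000
000^0000
00011000
00000000
00000000
gen 3: 00000000
00000000
0001>000
00011000
00000000
00000000
gen 4: 00000000
00000000
00011000
0001v000
00000000
00000000
gen 5: 00000000
00000000
00011000
00010>00
00000000
00000000
gen 6: 00000000
00000000
00011000
00010100
00000v00
00000000
gen 7: 00000000
00000000
00011000
00010100
0000<100
00000000
gen 8: 00000000
00000000
00011000
0001^100
00001100
00000000
gen 9: 00000000
00000000
00011000
00011>00
00001100
00000000

east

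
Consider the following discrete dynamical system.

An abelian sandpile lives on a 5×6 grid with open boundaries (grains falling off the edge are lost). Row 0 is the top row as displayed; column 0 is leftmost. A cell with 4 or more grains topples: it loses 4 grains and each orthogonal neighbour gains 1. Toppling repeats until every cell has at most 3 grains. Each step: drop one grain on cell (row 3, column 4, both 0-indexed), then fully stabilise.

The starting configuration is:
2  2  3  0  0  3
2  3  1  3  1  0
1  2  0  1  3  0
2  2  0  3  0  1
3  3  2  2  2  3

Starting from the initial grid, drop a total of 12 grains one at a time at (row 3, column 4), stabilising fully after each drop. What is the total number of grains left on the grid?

k=0  2  2  3  0  0  3
2  3  1  3  1  0
1  2  0  1  3  0
2  2  0  3  0  1
3  3  2  2  2  3
k=1  2  2  3  0  0  3
2  3  1  3  1  0
1  2  0  1  3  0
2  2  0  3  1  1
3  3  2  2  2  3
k=2  2  2  3  0  0  3
2  3  1  3  1  0
1  2  0  1  3  0
2  2  0  3  2  1
3  3  2  2  2  3
k=3  2  2  3  0  0  3
2  3  1  3  1  0
1  2  0  1  3  0
2  2  0  3  3  1
3  3  2  2  2  3
k=4  2  2  3  0  0  3
2  3  1  3  2  0
1  2  0  3  0  1
2  2  1  0  2  2
3  3  2  3  3  3
k=5  2  2  3  0  0  3
2  3  1  3  2  0
1  2  0  3  0  1
2  2  1  0  3  2
3  3  2  3  3  3
k=6  2  2  3  0  0  3
2  3  1  3  2  0
1  2  0  3  1  2
2  2  1  2  2  0
3  3  3  0  2  1
k=7  2  2  3  0  0  3
2  3  1  3  2  0
1  2  0  3  1  2
2  2  1  2  3  0
3  3  3  0  2  1
k=8  2  2  3  0  0  3
2  3  1  3  2  0
1  2  0  3  2  2
2  2  1  3  0  1
3  3  3  0  3  1
k=9  2  2  3  0  0  3
2  3  1  3  2  0
1  2  0  3  2  2
2  2  1  3  1  1
3  3  3  0  3  1
k=10  2  2  3  0  0  3
2  3  1  3  2  0
1  2  0  3  2  2
2  2  1  3  2  1
3  3  3  0  3  1
k=11  2  2  3  0  0  3
2  3  1  3  2  0
1  2  0  3  2  2
2  2  1  3  3  1
3  3  3  0  3  1
k=12  2  2  3  1  1  3
2  3  2  1  0  1
1  2  1  2  1  3
2  2  2  1  3  2
3  3  3  2  0  2

56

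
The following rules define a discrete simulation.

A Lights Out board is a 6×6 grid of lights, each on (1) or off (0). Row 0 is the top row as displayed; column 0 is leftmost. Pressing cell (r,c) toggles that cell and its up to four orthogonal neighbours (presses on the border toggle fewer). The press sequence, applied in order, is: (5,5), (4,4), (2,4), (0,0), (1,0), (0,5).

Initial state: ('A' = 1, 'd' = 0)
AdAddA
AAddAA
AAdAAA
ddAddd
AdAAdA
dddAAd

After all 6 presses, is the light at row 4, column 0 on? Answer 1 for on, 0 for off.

1

[0] AdAddA
AAddAA
AAdAAA
ddAddd
AdAAdA
dddAAd
[1] AdAddA
AAddAA
AAdAAA
ddAddd
AdAAdd
dddAdA
[2] AdAddA
AAddAA
AAdAAA
ddAdAd
AdAdAA
dddAAA
[3] AdAddA
AAdddA
AAdddd
ddAddd
AdAdAA
dddAAA
[4] dAAddA
dAdddA
AAdddd
ddAddd
AdAdAA
dddAAA
[5] AAAddA
AddddA
dAdddd
ddAddd
AdAdAA
dddAAA
[6] AAAdAd
Addddd
dAdddd
ddAddd
AdAdAA
dddAAA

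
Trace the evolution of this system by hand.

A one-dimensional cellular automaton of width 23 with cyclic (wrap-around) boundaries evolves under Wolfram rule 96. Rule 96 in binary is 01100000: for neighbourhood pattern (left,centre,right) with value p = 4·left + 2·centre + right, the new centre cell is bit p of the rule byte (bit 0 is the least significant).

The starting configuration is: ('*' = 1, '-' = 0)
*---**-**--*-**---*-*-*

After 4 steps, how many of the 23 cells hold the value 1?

0) *---**-**--*-**---*-*-*
1) *----**-*---*-*----*-*-
2) ------**-----*------*-*
3) -------*-------------*-
4) -----------------------

0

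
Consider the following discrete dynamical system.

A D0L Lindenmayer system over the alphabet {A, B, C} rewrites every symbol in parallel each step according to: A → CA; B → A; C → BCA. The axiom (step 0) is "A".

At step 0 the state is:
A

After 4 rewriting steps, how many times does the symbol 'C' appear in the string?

step 0: A
step 1: CA
step 2: BCACA
step 3: ABCACABCACA
step 4: CAABCACABCACAABCACABCACA

9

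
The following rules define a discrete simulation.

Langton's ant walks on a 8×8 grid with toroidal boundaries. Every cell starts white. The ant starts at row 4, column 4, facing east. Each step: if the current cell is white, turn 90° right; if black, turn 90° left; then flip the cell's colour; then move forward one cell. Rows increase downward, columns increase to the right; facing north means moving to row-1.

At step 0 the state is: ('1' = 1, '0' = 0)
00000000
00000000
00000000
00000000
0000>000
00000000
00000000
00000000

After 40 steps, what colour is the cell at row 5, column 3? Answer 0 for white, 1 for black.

k=0  00000000
00000000
00000000
00000000
0000>000
00000000
00000000
00000000
k=1  00000000
00000000
00000000
00000000
00001000
0000v000
00000000
00000000
k=2  00000000
00000000
00000000
00000000
00001000
000<1000
00000000
00000000
k=3  00000000
00000000
00000000
00000000
000^1000
00011000
00000000
00000000
k=4  00000000
00000000
00000000
00000000
0001>000
00011000
00000000
00000000
k=5  00000000
00000000
00000000
0000^000
00010000
00011000
00000000
00000000
k=6  00000000
00000000
00000000
00001>00
00010000
00011000
00000000
00000000
k=7  00000000
00000000
00000000
00001100
00010v00
00011000
00000000
00000000
k=8  00000000
00000000
00000000
00001100
0001<100
00011000
00000000
00000000
k=9  00000000
00000000
00000000
0000^100
00011100
00011000
00000000
00000000
k=10  00000000
00000000
00000000
000<0100
00011100
00011000
00000000
00000000
k=11  00000000
00000000
000^0000
00010100
00011100
00011000
00000000
00000000
k=12  00000000
00000000
0001>000
00010100
00011100
00011000
00000000
00000000
k=13  00000000
00000000
00011000
0001v100
00011100
00011000
00000000
00000000
k=14  00000000
00000000
00011000
000<1100
00011100
00011000
00000000
00000000
k=15  00000000
00000000
00011000
00001100
000v1100
00011000
00000000
00000000
k=16  00000000
00000000
00011000
00001100
0000>100
00011000
00000000
00000000
k=17  00000000
00000000
00011000
0000^100
00000100
00011000
00000000
00000000
k=18  00000000
00000000
00011000
000<0100
00000100
00011000
00000000
00000000
k=19  00000000
00000000
000^1000
00010100
00000100
00011000
00000000
00000000
k=20  00000000
00000000
00<01000
00010100
00000100
00011000
00000000
00000000
k=21  00000000
00^00000
00101000
00010100
00000100
00011000
00000000
00000000
k=22  00000000
001>0000
00101000
00010100
00000100
00011000
00000000
00000000
k=23  00000000
00110000
001v1000
00010100
00000100
00011000
00000000
00000000
k=24  00000000
00110000
00<11000
00010100
00000100
00011000
00000000
00000000
k=25  00000000
00110000
00011000
00v10100
00000100
00011000
00000000
00000000
k=26  00000000
00110000
00011000
0<110100
00000100
00011000
00000000
00000000
k=27  00000000
00110000
0^011000
01110100
00000100
00011000
00000000
00000000
k=28  00000000
00110000
01>11000
01110100
00000100
00011000
00000000
00000000
k=29  00000000
00110000
01111000
01v10100
00000100
00011000
00000000
00000000
k=30  00000000
00110000
01111000
010>0100
00000100
00011000
00000000
00000000
k=31  00000000
00110000
011^1000
01000100
00000100
00011000
00000000
00000000
k=32  00000000
00110000
01<01000
01000100
00000100
00011000
00000000
00000000
k=33  00000000
00110000
01001000
01v00100
00000100
00011000
00000000
00000000
k=34  00000000
00110000
01001000
0<100100
00000100
00011000
00000000
00000000
k=35  00000000
00110000
01001000
00100100
0v000100
00011000
00000000
00000000
k=36  00000000
00110000
01001000
00100100
<1000100
00011000
00000000
00000000
k=37  00000000
00110000
01001000
^0100100
11000100
00011000
00000000
00000000
k=38  00000000
00110000
01001000
1>100100
11000100
00011000
00000000
00000000
k=39  00000000
00110000
01001000
11100100
1v000100
00011000
00000000
00000000
k=40  00000000
00110000
01001000
11100100
10>00100
00011000
00000000
00000000

1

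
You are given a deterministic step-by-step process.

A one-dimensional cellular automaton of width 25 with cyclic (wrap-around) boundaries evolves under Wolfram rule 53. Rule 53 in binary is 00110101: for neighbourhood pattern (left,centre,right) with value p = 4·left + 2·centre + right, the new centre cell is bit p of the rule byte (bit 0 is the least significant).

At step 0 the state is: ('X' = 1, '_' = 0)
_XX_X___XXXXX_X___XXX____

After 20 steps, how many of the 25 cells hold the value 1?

10

k=0  _XX_X___XXXXX_X___XXX____
k=1  ___XXXX______XXXX____XXXX
k=2  XX_____XXXXX_____XXX_____
k=3  __XXXX______XXXX____XXXX_
k=4  X_____XXXXX_____XXX_____X
k=5  _XXXX______XXXX____XXXX__
k=6  _____XXXXX_____XXX_____XX
k=7  XXXX______XXXX____XXXX___
k=8  ____XXXXX_____XXX_____XX_
k=9  XXX______XXXX____XXXX___X
k=10  ___XXXXX_____XXX_____XX__
k=11  XX______XXXX____XXXX___XX
k=12  __XXXXX_____XXX_____XX___
k=13  X______XXXX____XXXX___XXX
k=14  _XXXXX_____XXX_____XX____
k=15  ______XXXX____XXXX___XXXX
k=16  XXXXX_____XXX_____XX_____
k=17  _____XXXX____XXXX___XXXX_
k=18  XXXX_____XXX_____XX_____X
k=19  ____XXXX____XXXX___XXXX__
k=20  XXX_____XXX_____XX_____XX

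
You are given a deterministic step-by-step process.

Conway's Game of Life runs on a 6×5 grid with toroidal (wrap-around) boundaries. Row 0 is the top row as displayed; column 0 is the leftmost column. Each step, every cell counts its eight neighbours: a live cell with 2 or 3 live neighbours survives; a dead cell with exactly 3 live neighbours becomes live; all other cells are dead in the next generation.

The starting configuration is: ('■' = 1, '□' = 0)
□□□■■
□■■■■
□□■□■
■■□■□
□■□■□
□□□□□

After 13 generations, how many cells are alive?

t=0: □□□■■
□■■■■
□□■□■
■■□■□
□■□■□
□□□□□
t=1: ■□□□■
□■□□□
□□□□□
■■□■□
■■□□■
□□■■■
t=2: ■■■□■
■□□□□
■■■□□
□■■□□
□□□□□
□□■□□
t=3: ■□■■■
□□□■□
■□■□□
■□■□□
□■■□□
■□■■□
t=4: ■□□□□
■□□□□
□□■■■
■□■■□
■□□□■
■□□□□
t=5: ■■□□■
■■□■□
■□■□□
■□■□□
■□□■□
■■□□□
t=6: □□□□□
□□□■□
■□■■□
■□■■□
■□■□□
□□■□□
t=7: □□□□□
□□■■■
□□□□□
■□□□□
□□■□■
□■□□□
t=8: □□■■□
□□□■□
□□□■■
□□□□□
■■□□□
□□□□□
t=9: □□■■□
□□□□□
□□□■■
■□□□■
□□□□□
□■■□□
t=10: □■■■□
□□■□■
■□□■■
■□□■■
■■□□□
□■■■□
t=11: ■□□□■
□□□□□
□■■□□
□□■■□
□□□□□
□□□■■
t=12: ■□□■■
■■□□□
□■■■□
□■■■□
□□■□■
■□□■■
t=13: □□■■□
□□□□□
□□□■■
■□□□■
□□□□□
□■■□□

8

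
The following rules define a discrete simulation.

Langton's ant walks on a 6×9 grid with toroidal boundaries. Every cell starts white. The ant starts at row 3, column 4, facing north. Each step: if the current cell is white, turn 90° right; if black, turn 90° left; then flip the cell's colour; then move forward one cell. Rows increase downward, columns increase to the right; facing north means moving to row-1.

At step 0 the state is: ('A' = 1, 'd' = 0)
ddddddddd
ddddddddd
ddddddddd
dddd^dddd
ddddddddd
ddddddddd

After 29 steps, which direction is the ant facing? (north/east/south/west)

east

[0] ddddddddd
ddddddddd
ddddddddd
dddd^dddd
ddddddddd
ddddddddd
[1] ddddddddd
ddddddddd
ddddddddd
ddddA>ddd
ddddddddd
ddddddddd
[2] ddddddddd
ddddddddd
ddddddddd
ddddAAddd
dddddvddd
ddddddddd
[3] ddddddddd
ddddddddd
ddddddddd
ddddAAddd
dddd<Addd
ddddddddd
[4] ddddddddd
ddddddddd
ddddddddd
dddd^Addd
ddddAAddd
ddddddddd
[5] ddddddddd
ddddddddd
ddddddddd
ddd<dAddd
ddddAAddd
ddddddddd
[6] ddddddddd
ddddddddd
ddd^ddddd
dddAdAddd
ddddAAddd
ddddddddd
[7] ddddddddd
ddddddddd
dddA>dddd
dddAdAddd
ddddAAddd
ddddddddd
[8] ddddddddd
ddddddddd
dddAAdddd
dddAvAddd
ddddAAddd
ddddddddd
[9] ddddddddd
ddddddddd
dddAAdddd
ddd<AAddd
ddddAAddd
ddddddddd
[10] ddddddddd
ddddddddd
dddAAdddd
ddddAAddd
dddvAAddd
ddddddddd
[11] ddddddddd
ddddddddd
dddAAdddd
ddddAAddd
dd<AAAddd
ddddddddd
[12] ddddddddd
ddddddddd
dddAAdddd
dd^dAAddd
ddAAAAddd
ddddddddd
[13] ddddddddd
ddddddddd
dddAAdddd
ddA>AAddd
ddAAAAddd
ddddddddd
[14] ddddddddd
ddddddddd
dddAAdddd
ddAAAAddd
ddAvAAddd
ddddddddd
[15] ddddddddd
ddddddddd
dddAAdddd
ddAAAAddd
ddAd>Addd
ddddddddd
[16] ddddddddd
ddddddddd
dddAAdddd
ddAA^Addd
ddAddAddd
ddddddddd
[17] ddddddddd
ddddddddd
dddAAdddd
ddA<dAddd
ddAddAddd
ddddddddd
[18] ddddddddd
ddddddddd
dddAAdddd
ddAddAddd
ddAvdAddd
ddddddddd
[19] ddddddddd
ddddddddd
dddAAdddd
ddAddAddd
dd<AdAddd
ddddddddd
[20] ddddddddd
ddddddddd
dddAAdddd
ddAddAddd
dddAdAddd
ddvdddddd
[21] ddddddddd
ddddddddd
dddAAdddd
ddAddAddd
dddAdAddd
d<Adddddd
[22] ddddddddd
ddddddddd
dddAAdddd
ddAddAddd
d^dAdAddd
dAAdddddd
[23] ddddddddd
ddddddddd
dddAAdddd
ddAddAddd
dA>AdAddd
dAAdddddd
[24] ddddddddd
ddddddddd
dddAAdddd
ddAddAddd
dAAAdAddd
dAvdddddd
[25] ddddddddd
ddddddddd
dddAAdddd
ddAddAddd
dAAAdAddd
dAd>ddddd
[26] dddvddddd
ddddddddd
dddAAdddd
ddAddAddd
dAAAdAddd
dAdAddddd
[27] dd<Addddd
ddddddddd
dddAAdddd
ddAddAddd
dAAAdAddd
dAdAddddd
[28] ddAAddddd
ddddddddd
dddAAdddd
ddAddAddd
dAAAdAddd
dA^Addddd
[29] ddAAddddd
ddddddddd
dddAAdddd
ddAddAddd
dAAAdAddd
dAA>ddddd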